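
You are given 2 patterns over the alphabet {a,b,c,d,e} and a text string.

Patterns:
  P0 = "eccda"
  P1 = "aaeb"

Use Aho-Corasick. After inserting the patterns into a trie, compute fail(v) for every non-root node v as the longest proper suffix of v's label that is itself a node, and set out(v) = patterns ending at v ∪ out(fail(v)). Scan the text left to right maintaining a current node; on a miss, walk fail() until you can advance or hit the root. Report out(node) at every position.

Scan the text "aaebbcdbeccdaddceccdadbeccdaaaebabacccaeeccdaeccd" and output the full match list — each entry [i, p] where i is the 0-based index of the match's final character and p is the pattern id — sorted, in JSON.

Build:
Trie (insert patterns):
  n0 'ε': a→6 e→1
  n1 'e': c→2
  n2 'ec': c→3
  n3 'ecc': d→4
  n4 'eccd': a→5
  n5 'eccda': ·  [P0 ends]
  n6 'a': a→7
  n7 'aa': e→8
  n8 'aae': b→9
  n9 'aaeb': ·  [P1 ends]

Failure links (BFS by depth):
  n1('e'): parent n0 fail=0; on 'e' 0 → fail=0;  out ∅∪∅=∅
  n6('a'): parent n0 fail=0; on 'a' 0 → fail=0;  out ∅∪∅=∅
  n2('ec'): parent n1 fail=0; on 'c' 0 → fail=0;  out ∅∪∅=∅
  n7('aa'): parent n6 fail=0; on 'a' 0 → fail=6;  out ∅∪∅=∅
  n3('ecc'): parent n2 fail=0; on 'c' 0 → fail=0;  out ∅∪∅=∅
  n8('aae'): parent n7 fail=6; on 'e' 6→0 → fail=1;  out ∅∪∅=∅
  n4('eccd'): parent n3 fail=0; on 'd' 0 → fail=0;  out ∅∪∅=∅
  n9('aaeb'): parent n8 fail=1; on 'b' 1→0 → fail=0;  out {1}∪∅={1}
  n5('eccda'): parent n4 fail=0; on 'a' 0 → fail=6;  out {0}∪∅={0}

Scan:
pos 0 'a': at 6
pos 1 'a': at 7
pos 2 'e': at 8
pos 3 'b': at 9  emit P1@[0:3]
pos 4 'b': at 0 ·f
pos 5 'c': at 0
pos 6 'd': at 0
pos 7 'b': at 0
pos 8 'e': at 1
pos 9 'c': at 2
pos 10 'c': at 3
pos 11 'd': at 4
pos 12 'a': at 5  emit P0@[8:12]
pos 13 'd': at 0 ·f
pos 14 'd': at 0
pos 15 'c': at 0
pos 16 'e': at 1
pos 17 'c': at 2
pos 18 'c': at 3
pos 19 'd': at 4
pos 20 'a': at 5  emit P0@[16:20]
pos 21 'd': at 0 ·f
pos 22 'b': at 0
pos 23 'e': at 1
pos 24 'c': at 2
pos 25 'c': at 3
pos 26 'd': at 4
pos 27 'a': at 5  emit P0@[23:27]
pos 28 'a': at 7 ·f
pos 29 'a': at 7 ·f
pos 30 'e': at 8
pos 31 'b': at 9  emit P1@[28:31]
pos 32 'a': at 6 ·f
pos 33 'b': at 0 ·f
pos 34 'a': at 6
pos 35 'c': at 0 ·f
pos 36 'c': at 0
pos 37 'c': at 0
pos 38 'a': at 6
pos 39 'e': at 1 ·f
pos 40 'e': at 1 ·f
pos 41 'c': at 2
pos 42 'c': at 3
pos 43 'd': at 4
pos 44 'a': at 5  emit P0@[40:44]
pos 45 'e': at 1 ·f
pos 46 'c': at 2
pos 47 'c': at 3
pos 48 'd': at 4

Result: [[3,1],[12,0],[20,0],[27,0],[31,1],[44,0]]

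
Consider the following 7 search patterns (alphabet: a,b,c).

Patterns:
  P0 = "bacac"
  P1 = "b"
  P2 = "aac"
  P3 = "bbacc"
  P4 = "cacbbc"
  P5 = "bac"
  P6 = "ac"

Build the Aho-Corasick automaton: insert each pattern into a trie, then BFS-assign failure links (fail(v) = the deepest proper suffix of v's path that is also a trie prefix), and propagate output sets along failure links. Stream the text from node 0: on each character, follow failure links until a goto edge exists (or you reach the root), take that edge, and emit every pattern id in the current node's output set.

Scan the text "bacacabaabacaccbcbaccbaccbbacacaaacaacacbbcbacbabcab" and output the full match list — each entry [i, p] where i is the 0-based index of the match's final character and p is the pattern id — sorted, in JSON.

Build automaton:
Trie (insert patterns):
  n0 'ε': a→6 b→1 c→13
  n1 'b': a→2 b→9  [P1 ends]
  n2 'ba': c→3
  n3 'bac': a→4  [P5 ends]
  n4 'baca': c→5
  n5 'bacac': ·  [P0 ends]
  n6 'a': a→7 c→19
  n7 'aa': c→8
  n8 'aac': ·  [P2 ends]
  n9 'bb': a→10
  n10 'bba': c→11
  n11 'bbac': c→12
  n12 'bbacc': ·  [P3 ends]
  n13 'c': a→14
  n14 'ca': c→15
  n15 'cac': b→16
  n16 'cacb': b→17
  n17 'cacbb': c→18
  n18 'cacbbc': ·  [P4 ends]
  n19 'ac': ·  [P6 ends]

Failure links (BFS by depth):
  n1('b'): parent n0 fail=0; on 'b' 0 → fail=0;  out {1}∪∅={1}
  n6('a'): parent n0 fail=0; on 'a' 0 → fail=0;  out ∅∪∅=∅
  n13('c'): parent n0 fail=0; on 'c' 0 → fail=0;  out ∅∪∅=∅
  n2('ba'): parent n1 fail=0; on 'a' 0 → fail=6;  out ∅∪∅=∅
  n7('aa'): parent n6 fail=0; on 'a' 0 → fail=6;  out ∅∪∅=∅
  n9('bb'): parent n1 fail=0; on 'b' 0 → fail=1;  out ∅∪{1}={1}
  n14('ca'): parent n13 fail=0; on 'a' 0 → fail=6;  out ∅∪∅=∅
  n19('ac'): parent n6 fail=0; on 'c' 0 → fail=13;  out {6}∪∅={6}
  n3('bac'): parent n2 fail=6; on 'c' 6 → fail=19;  out {5}∪{6}={5,6}
  n8('aac'): parent n7 fail=6; on 'c' 6 → fail=19;  out {2}∪{6}={2,6}
  n10('bba'): parent n9 fail=1; on 'a' 1 → fail=2;  out ∅∪∅=∅
  n15('cac'): parent n14 fail=6; on 'c' 6 → fail=19;  out ∅∪{6}={6}
  n4('baca'): parent n3 fail=19; on 'a' 19→13 → fail=14;  out ∅∪∅=∅
  n11('bbac'): parent n10 fail=2; on 'c' 2 → fail=3;  out ∅∪{5,6}={5,6}
  n16('cacb'): parent n15 fail=19; on 'b' 19→13→0 → fail=1;  out ∅∪{1}={1}
  n5('bacac'): parent n4 fail=14; on 'c' 14 → fail=15;  out {0}∪{6}={0,6}
  n12('bbacc'): parent n11 fail=3; on 'c' 3→19→13→0 → fail=13;  out {3}∪∅={3}
  n17('cacbb'): parent n16 fail=1; on 'b' 1 → fail=9;  out ∅∪{1}={1}
  n18('cacbbc'): parent n17 fail=9; on 'c' 9→1→0 → fail=13;  out {4}∪∅={4}

Scan:
i=0 'b': node 0→1  → match P1@[0:0]
i=1 'a': node 1→2
i=2 'c': node 2→3  → match P5@[0:2],P6@[1:2]
i=3 'a': node 3→4
i=4 'c': node 4→5  → match P0@[0:4],P6@[3:4]
i=5 'a': node 5→14 (fail-walked)
i=6 'b': node 14→1 (fail-walked)  → match P1@[6:6]
i=7 'a': node 1→2
i=8 'a': node 2→7 (fail-walked)
i=9 'b': node 7→1 (fail-walked)  → match P1@[9:9]
i=10 'a': node 1→2
i=11 'c': node 2→3  → match P5@[9:11],P6@[10:11]
i=12 'a': node 3→4
i=13 'c': node 4→5  → match P0@[9:13],P6@[12:13]
i=14 'c': node 5→13 (fail-walked)
i=15 'b': node 13→1 (fail-walked)  → match P1@[15:15]
i=16 'c': node 1→13 (fail-walked)
i=17 'b': node 13→1 (fail-walked)  → match P1@[17:17]
i=18 'a': node 1→2
i=19 'c': node 2→3  → match P5@[17:19],P6@[18:19]
i=20 'c': node 3→13 (fail-walked)
i=21 'b': node 13→1 (fail-walked)  → match P1@[21:21]
i=22 'a': node 1→2
i=23 'c': node 2→3  → match P5@[21:23],P6@[22:23]
i=24 'c': node 3→13 (fail-walked)
i=25 'b': node 13→1 (fail-walked)  → match P1@[25:25]
i=26 'b': node 1→9  → match P1@[26:26]
i=27 'a': node 9→10
i=28 'c': node 10→11  → match P5@[26:28],P6@[27:28]
i=29 'a': node 11→4 (fail-walked)
i=30 'c': node 4→5  → match P0@[26:30],P6@[29:30]
i=31 'a': node 5→14 (fail-walked)
i=32 'a': node 14→7 (fail-walked)
i=33 'a': node 7→7 (fail-walked)
i=34 'c': node 7→8  → match P2@[32:34],P6@[33:34]
i=35 'a': node 8→14 (fail-walked)
i=36 'a': node 14→7 (fail-walked)
i=37 'c': node 7→8  → match P2@[35:37],P6@[36:37]
i=38 'a': node 8→14 (fail-walked)
i=39 'c': node 14→15  → match P6@[38:39]
i=40 'b': node 15→16  → match P1@[40:40]
i=41 'b': node 16→17  → match P1@[41:41]
i=42 'c': node 17→18  → match P4@[37:42]
i=43 'b': node 18→1 (fail-walked)  → match P1@[43:43]
i=44 'a': node 1→2
i=45 'c': node 2→3  → match P5@[43:45],P6@[44:45]
i=46 'b': node 3→1 (fail-walked)  → match P1@[46:46]
i=47 'a': node 1→2
i=48 'b': node 2→1 (fail-walked)  → match P1@[48:48]
i=49 'c': node 1→13 (fail-walked)
i=50 'a': node 13→14
i=51 'b': node 14→1 (fail-walked)  → match P1@[51:51]

All matches (sorted): [[0,1],[2,5],[2,6],[4,0],[4,6],[6,1],[9,1],[11,5],[11,6],[13,0],[13,6],[15,1],[17,1],[19,5],[19,6],[21,1],[23,5],[23,6],[25,1],[26,1],[28,5],[28,6],[30,0],[30,6],[34,2],[34,6],[37,2],[37,6],[39,6],[40,1],[41,1],[42,4],[43,1],[45,5],[45,6],[46,1],[48,1],[51,1]]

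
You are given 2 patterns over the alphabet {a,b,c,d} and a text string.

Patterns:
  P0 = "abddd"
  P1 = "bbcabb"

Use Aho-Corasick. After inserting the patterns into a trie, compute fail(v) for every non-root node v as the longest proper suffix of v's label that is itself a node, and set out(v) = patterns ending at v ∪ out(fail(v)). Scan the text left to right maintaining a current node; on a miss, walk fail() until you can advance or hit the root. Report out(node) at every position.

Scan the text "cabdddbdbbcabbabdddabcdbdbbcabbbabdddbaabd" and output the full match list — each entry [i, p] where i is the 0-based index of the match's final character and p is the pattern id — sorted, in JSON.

Build:
Trie (insert patterns):
  n0 'ε': a→1 b→6
  n1 'a': b→2
  n2 'ab': d→3
  n3 'abd': d→4
  n4 'abdd': d→5
  n5 'abddd': ·  [P0 ends]
  n6 'b': b→7
  n7 'bb': c→8
  n8 'bbc': a→9
  n9 'bbca': b→10
  n10 'bbcab': b→11
  n11 'bbcabb': ·  [P1 ends]

Failure links (BFS by depth):
  fail(1) 'a': from fail(0)=0 chase 'a': 0 ⇒ 0;  out=∅∪out(0)=∅
  fail(6) 'b': from fail(0)=0 chase 'b': 0 ⇒ 0;  out=∅∪out(0)=∅
  fail(2) 'ab': from fail(1)=0 chase 'b': 0 ⇒ 6;  out=∅∪out(6)=∅
  fail(7) 'bb': from fail(6)=0 chase 'b': 0 ⇒ 6;  out=∅∪out(6)=∅
  fail(3) 'abd': from fail(2)=6 chase 'd': 6→0 ⇒ 0;  out=∅∪out(0)=∅
  fail(8) 'bbc': from fail(7)=6 chase 'c': 6→0 ⇒ 0;  out=∅∪out(0)=∅
  fail(4) 'abdd': from fail(3)=0 chase 'd': 0 ⇒ 0;  out=∅∪out(0)=∅
  fail(9) 'bbca': from fail(8)=0 chase 'a': 0 ⇒ 1;  out=∅∪out(1)=∅
  fail(5) 'abddd': from fail(4)=0 chase 'd': 0 ⇒ 0;  out={0}∪out(0)={0}
  fail(10) 'bbcab': from fail(9)=1 chase 'b': 1 ⇒ 2;  out=∅∪out(2)=∅
  fail(11) 'bbcabb': from fail(10)=2 chase 'b': 2→6 ⇒ 7;  out={1}∪out(7)={1}

Scan:
pos 0 'c': at 0
pos 1 'a': at 1
pos 2 'b': at 2
pos 3 'd': at 3
pos 4 'd': at 4
pos 5 'd': at 5  emit P0@[1:5]
pos 6 'b': at 6 (fail-walked)
pos 7 'd': at 0 (fail-walked)
pos 8 'b': at 6
pos 9 'b': at 7
pos 10 'c': at 8
pos 11 'a': at 9
pos 12 'b': at 10
pos 13 'b': at 11  emit P1@[8:13]
pos 14 'a': at 1 (fail-walked)
pos 15 'b': at 2
pos 16 'd': at 3
pos 17 'd': at 4
pos 18 'd': at 5  emit P0@[14:18]
pos 19 'a': at 1 (fail-walked)
pos 20 'b': at 2
pos 21 'c': at 0 (fail-walked)
pos 22 'd': at 0
pos 23 'b': at 6
pos 24 'd': at 0 (fail-walked)
pos 25 'b': at 6
pos 26 'b': at 7
pos 27 'c': at 8
pos 28 'a': at 9
pos 29 'b': at 10
pos 30 'b': at 11  emit P1@[25:30]
pos 31 'b': at 7 (fail-walked)
pos 32 'a': at 1 (fail-walked)
pos 33 'b': at 2
pos 34 'd': at 3
pos 35 'd': at 4
pos 36 'd': at 5  emit P0@[32:36]
pos 37 'b': at 6 (fail-walked)
pos 38 'a': at 1 (fail-walked)
pos 39 'a': at 1 (fail-walked)
pos 40 'b': at 2
pos 41 'd': at 3

Matches: [[5,0],[13,1],[18,0],[30,1],[36,0]]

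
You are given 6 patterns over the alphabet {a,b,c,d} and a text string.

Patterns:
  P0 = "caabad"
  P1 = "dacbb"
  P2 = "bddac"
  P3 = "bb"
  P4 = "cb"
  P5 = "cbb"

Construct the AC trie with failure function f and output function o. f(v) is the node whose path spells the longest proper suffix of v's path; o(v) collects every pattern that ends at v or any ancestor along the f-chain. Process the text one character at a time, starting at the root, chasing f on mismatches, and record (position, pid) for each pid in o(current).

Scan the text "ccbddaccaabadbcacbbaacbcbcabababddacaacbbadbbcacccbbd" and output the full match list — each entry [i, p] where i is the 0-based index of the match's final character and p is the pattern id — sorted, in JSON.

Build:
Trie nodes:
  n0 'ε': b→12 c→1 d→7
  n1 'c': a→2 b→18
  n2 'ca': a→3
  n3 'caa': b→4
  n4 'caab': a→5
  n5 'caaba': d→6
  n6 'caabad': ·  [P0 ends]
  n7 'd': a→8
  n8 'da': c→9
  n9 'dac': b→10
  n10 'dacb': b→11
  n11 'dacbb': ·  [P1 ends]
  n12 'b': b→17 d→13
  n13 'bd': d→14
  n14 'bdd': a→15
  n15 'bdda': c→16
  n16 'bddac': ·  [P2 ends]
  n17 'bb': ·  [P3 ends]
  n18 'cb': b→19  [P4 ends]
  n19 'cbb': ·  [P5 ends]

BFS fail/out derivation:
  fail(1) 'c': from fail(0)=0 chase 'c': 0 ⇒ 0;  out=∅∪out(0)=∅
  fail(7) 'd': from fail(0)=0 chase 'd': 0 ⇒ 0;  out=∅∪out(0)=∅
  fail(12) 'b': from fail(0)=0 chase 'b': 0 ⇒ 0;  out=∅∪out(0)=∅
  fail(2) 'ca': from fail(1)=0 chase 'a': 0 ⇒ 0;  out=∅∪out(0)=∅
  fail(8) 'da': from fail(7)=0 chase 'a': 0 ⇒ 0;  out=∅∪out(0)=∅
  fail(13) 'bd': from fail(12)=0 chase 'd': 0 ⇒ 7;  out=∅∪out(7)=∅
  fail(17) 'bb': from fail(12)=0 chase 'b': 0 ⇒ 12;  out={3}∪out(12)={3}
  fail(18) 'cb': from fail(1)=0 chase 'b': 0 ⇒ 12;  out={4}∪out(12)={4}
  fail(3) 'caa': from fail(2)=0 chase 'a': 0 ⇒ 0;  out=∅∪out(0)=∅
  fail(9) 'dac': from fail(8)=0 chase 'c': 0 ⇒ 1;  out=∅∪out(1)=∅
  fail(14) 'bdd': from fail(13)=7 chase 'd': 7→0 ⇒ 7;  out=∅∪out(7)=∅
  fail(19) 'cbb': from fail(18)=12 chase 'b': 12 ⇒ 17;  out={5}∪out(17)={3,5}
  fail(4) 'caab': from fail(3)=0 chase 'b': 0 ⇒ 12;  out=∅∪out(12)=∅
  fail(10) 'dacb': from fail(9)=1 chase 'b': 1 ⇒ 18;  out=∅∪out(18)={4}
  fail(15) 'bdda': from fail(14)=7 chase 'a': 7 ⇒ 8;  out=∅∪out(8)=∅
  fail(5) 'caaba': from fail(4)=12 chase 'a': 12→0 ⇒ 0;  out=∅∪out(0)=∅
  fail(11) 'dacbb': from fail(10)=18 chase 'b': 18 ⇒ 19;  out={1}∪out(19)={1,3,5}
  fail(16) 'bddac': from fail(15)=8 chase 'c': 8 ⇒ 9;  out={2}∪out(9)={2}
  fail(6) 'caabad': from fail(5)=0 chase 'd': 0 ⇒ 7;  out={0}∪out(7)={0}

Scan:
i=0 'c': node 0→1
i=1 'c': node 1→1 (via fail)
i=2 'b': node 1→18  emit P4@[1:2]
i=3 'd': node 18→13 (via fail)
i=4 'd': node 13→14
i=5 'a': node 14→15
i=6 'c': node 15→16  emit P2@[2:6]
i=7 'c': node 16→1 (via fail)
i=8 'a': node 1→2
i=9 'a': node 2→3
i=10 'b': node 3→4
i=11 'a': node 4→5
i=12 'd': node 5→6  emit P0@[7:12]
i=13 'b': node 6→12 (via fail)
i=14 'c': node 12→1 (via fail)
i=15 'a': node 1→2
i=16 'c': node 2→1 (via fail)
i=17 'b': node 1→18  emit P4@[16:17]
i=18 'b': node 18→19  emit P3@[17:18],P5@[16:18]
i=19 'a': node 19→0 (via fail)
i=20 'a': node 0→0
i=21 'c': node 0→1
i=22 'b': node 1→18  emit P4@[21:22]
i=23 'c': node 18→1 (via fail)
i=24 'b': node 1→18  emit P4@[23:24]
i=25 'c': node 18→1 (via fail)
i=26 'a': node 1→2
i=27 'b': node 2→12 (via fail)
i=28 'a': node 12→0 (via fail)
i=29 'b': node 0→12
i=30 'a': node 12→0 (via fail)
i=31 'b': node 0→12
i=32 'd': node 12→13
i=33 'd': node 13→14
i=34 'a': node 14→15
i=35 'c': node 15→16  emit P2@[31:35]
i=36 'a': node 16→2 (via fail)
i=37 'a': node 2→3
i=38 'c': node 3→1 (via fail)
i=39 'b': node 1→18  emit P4@[38:39]
i=40 'b': node 18→19  emit P3@[39:40],P5@[38:40]
i=41 'a': node 19→0 (via fail)
i=42 'd': node 0→7
i=43 'b': node 7→12 (via fail)
i=44 'b': node 12→17  emit P3@[43:44]
i=45 'c': node 17→1 (via fail)
i=46 'a': node 1→2
i=47 'c': node 2→1 (via fail)
i=48 'c': node 1→1 (via fail)
i=49 'c': node 1→1 (via fail)
i=50 'b': node 1→18  emit P4@[49:50]
i=51 'b': node 18→19  emit P3@[50:51],P5@[49:51]
i=52 'd': node 19→13 (via fail)

Matches: [[2,4],[6,2],[12,0],[17,4],[18,3],[18,5],[22,4],[24,4],[35,2],[39,4],[40,3],[40,5],[44,3],[50,4],[51,3],[51,5]]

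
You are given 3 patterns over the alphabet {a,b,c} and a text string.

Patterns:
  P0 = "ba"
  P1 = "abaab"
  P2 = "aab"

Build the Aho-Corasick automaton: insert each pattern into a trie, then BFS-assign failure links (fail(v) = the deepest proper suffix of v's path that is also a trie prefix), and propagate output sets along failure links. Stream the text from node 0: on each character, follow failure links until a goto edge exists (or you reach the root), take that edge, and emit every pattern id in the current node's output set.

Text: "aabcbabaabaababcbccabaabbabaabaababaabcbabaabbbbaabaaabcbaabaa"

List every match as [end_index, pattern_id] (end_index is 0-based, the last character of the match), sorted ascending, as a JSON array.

Construct AC machine:
Trie (insert patterns):
  n0 'ε': a→3 b→1
  n1 'b': a→2
  n2 'ba': ·  [P0 ends]
  n3 'a': a→8 b→4
  n4 'ab': a→5
  n5 'aba': a→6
  n6 'abaa': b→7
  n7 'abaab': ·  [P1 ends]
  n8 'aa': b→9
  n9 'aab': ·  [P2 ends]

Failure links (BFS by depth):
  n1('b'): parent n0 fail=0; on 'b' 0 → fail=0;  out ∅∪∅=∅
  n3('a'): parent n0 fail=0; on 'a' 0 → fail=0;  out ∅∪∅=∅
  n2('ba'): parent n1 fail=0; on 'a' 0 → fail=3;  out {0}∪∅={0}
  n4('ab'): parent n3 fail=0; on 'b' 0 → fail=1;  out ∅∪∅=∅
  n8('aa'): parent n3 fail=0; on 'a' 0 → fail=3;  out ∅∪∅=∅
  n5('aba'): parent n4 fail=1; on 'a' 1 → fail=2;  out ∅∪{0}={0}
  n9('aab'): parent n8 fail=3; on 'b' 3 → fail=4;  out {2}∪∅={2}
  n6('abaa'): parent n5 fail=2; on 'a' 2→3 → fail=8;  out ∅∪∅=∅
  n7('abaab'): parent n6 fail=8; on 'b' 8 → fail=9;  out {1}∪{2}={1,2}

Text stream:
pos 0 'a': at 3
pos 1 'a': at 8
pos 2 'b': at 9  → match P2@[0:2]
pos 3 'c': at 0 (via fail)
pos 4 'b': at 1
pos 5 'a': at 2  → match P0@[4:5]
pos 6 'b': at 4 (via fail)
pos 7 'a': at 5  → match P0@[6:7]
pos 8 'a': at 6
pos 9 'b': at 7  → match P1@[5:9],P2@[7:9]
pos 10 'a': at 5 (via fail)  → match P0@[9:10]
pos 11 'a': at 6
pos 12 'b': at 7  → match P1@[8:12],P2@[10:12]
pos 13 'a': at 5 (via fail)  → match P0@[12:13]
pos 14 'b': at 4 (via fail)
pos 15 'c': at 0 (via fail)
pos 16 'b': at 1
pos 17 'c': at 0 (via fail)
pos 18 'c': at 0
pos 19 'a': at 3
pos 20 'b': at 4
pos 21 'a': at 5  → match P0@[20:21]
pos 22 'a': at 6
pos 23 'b': at 7  → match P1@[19:23],P2@[21:23]
pos 24 'b': at 1 (via fail)
pos 25 'a': at 2  → match P0@[24:25]
pos 26 'b': at 4 (via fail)
pos 27 'a': at 5  → match P0@[26:27]
pos 28 'a': at 6
pos 29 'b': at 7  → match P1@[25:29],P2@[27:29]
pos 30 'a': at 5 (via fail)  → match P0@[29:30]
pos 31 'a': at 6
pos 32 'b': at 7  → match P1@[28:32],P2@[30:32]
pos 33 'a': at 5 (via fail)  → match P0@[32:33]
pos 34 'b': at 4 (via fail)
pos 35 'a': at 5  → match P0@[34:35]
pos 36 'a': at 6
pos 37 'b': at 7  → match P1@[33:37],P2@[35:37]
pos 38 'c': at 0 (via fail)
pos 39 'b': at 1
pos 40 'a': at 2  → match P0@[39:40]
pos 41 'b': at 4 (via fail)
pos 42 'a': at 5  → match P0@[41:42]
pos 43 'a': at 6
pos 44 'b': at 7  → match P1@[40:44],P2@[42:44]
pos 45 'b': at 1 (via fail)
pos 46 'b': at 1 (via fail)
pos 47 'b': at 1 (via fail)
pos 48 'a': at 2  → match P0@[47:48]
pos 49 'a': at 8 (via fail)
pos 50 'b': at 9  → match P2@[48:50]
pos 51 'a': at 5 (via fail)  → match P0@[50:51]
pos 52 'a': at 6
pos 53 'a': at 8 (via fail)
pos 54 'b': at 9  → match P2@[52:54]
pos 55 'c': at 0 (via fail)
pos 56 'b': at 1
pos 57 'a': at 2  → match P0@[56:57]
pos 58 'a': at 8 (via fail)
pos 59 'b': at 9  → match P2@[57:59]
pos 60 'a': at 5 (via fail)  → match P0@[59:60]
pos 61 'a': at 6

All matches (sorted): [[2,2],[5,0],[7,0],[9,1],[9,2],[10,0],[12,1],[12,2],[13,0],[21,0],[23,1],[23,2],[25,0],[27,0],[29,1],[29,2],[30,0],[32,1],[32,2],[33,0],[35,0],[37,1],[37,2],[40,0],[42,0],[44,1],[44,2],[48,0],[50,2],[51,0],[54,2],[57,0],[59,2],[60,0]]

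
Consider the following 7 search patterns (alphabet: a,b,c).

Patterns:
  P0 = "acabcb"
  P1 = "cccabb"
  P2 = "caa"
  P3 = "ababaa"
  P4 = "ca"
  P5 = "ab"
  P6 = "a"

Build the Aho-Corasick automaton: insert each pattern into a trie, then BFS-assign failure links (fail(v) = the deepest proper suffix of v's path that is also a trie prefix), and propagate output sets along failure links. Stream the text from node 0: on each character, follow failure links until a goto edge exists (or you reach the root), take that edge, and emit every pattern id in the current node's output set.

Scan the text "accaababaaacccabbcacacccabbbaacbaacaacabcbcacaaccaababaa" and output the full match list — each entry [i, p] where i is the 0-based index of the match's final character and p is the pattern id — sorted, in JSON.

Build:
Trie nodes:
  0='ε' goto a→1 c→7
  1='a' goto b→15 c→2  [P6 ends]
  2='ac' goto a→3
  3='aca' goto b→4
  4='acab' goto c→5
  5='acabc' goto b→6
  6='acabcb' goto ·  [P0 ends]
  7='c' goto a→13 c→8
  8='cc' goto c→9
  9='ccc' goto a→10
  10='ccca' goto b→11
  11='cccab' goto b→12
  12='cccabb' goto ·  [P1 ends]
  13='ca' goto a→14  [P4 ends]
  14='caa' goto ·  [P2 ends]
  15='ab' goto a→16  [P5 ends]
  16='aba' goto b→17
  17='abab' goto a→18
  18='ababa' goto a→19
  19='ababaa' goto ·  [P3 ends]

Failure links (BFS by depth):
  fail(1) 'a': from fail(0)=0 chase 'a': 0 ⇒ 0;  out={6}∪out(0)={6}
  fail(7) 'c': from fail(0)=0 chase 'c': 0 ⇒ 0;  out=∅∪out(0)=∅
  fail(2) 'ac': from fail(1)=0 chase 'c': 0 ⇒ 7;  out=∅∪out(7)=∅
  fail(8) 'cc': from fail(7)=0 chase 'c': 0 ⇒ 7;  out=∅∪out(7)=∅
  fail(13) 'ca': from fail(7)=0 chase 'a': 0 ⇒ 1;  out={4}∪out(1)={4,6}
  fail(15) 'ab': from fail(1)=0 chase 'b': 0 ⇒ 0;  out={5}∪out(0)={5}
  fail(3) 'aca': from fail(2)=7 chase 'a': 7 ⇒ 13;  out=∅∪out(13)={4,6}
  fail(9) 'ccc': from fail(8)=7 chase 'c': 7 ⇒ 8;  out=∅∪out(8)=∅
  fail(14) 'caa': from fail(13)=1 chase 'a': 1→0 ⇒ 1;  out={2}∪out(1)={2,6}
  fail(16) 'aba': from fail(15)=0 chase 'a': 0 ⇒ 1;  out=∅∪out(1)={6}
  fail(4) 'acab': from fail(3)=13 chase 'b': 13→1 ⇒ 15;  out=∅∪out(15)={5}
  fail(10) 'ccca': from fail(9)=8 chase 'a': 8→7 ⇒ 13;  out=∅∪out(13)={4,6}
  fail(17) 'abab': from fail(16)=1 chase 'b': 1 ⇒ 15;  out=∅∪out(15)={5}
  fail(5) 'acabc': from fail(4)=15 chase 'c': 15→0 ⇒ 7;  out=∅∪out(7)=∅
  fail(11) 'cccab': from fail(10)=13 chase 'b': 13→1 ⇒ 15;  out=∅∪out(15)={5}
  fail(18) 'ababa': from fail(17)=15 chase 'a': 15 ⇒ 16;  out=∅∪out(16)={6}
  fail(6) 'acabcb': from fail(5)=7 chase 'b': 7→0 ⇒ 0;  out={0}∪out(0)={0}
  fail(12) 'cccabb': from fail(11)=15 chase 'b': 15→0 ⇒ 0;  out={1}∪out(0)={1}
  fail(19) 'ababaa': from fail(18)=16 chase 'a': 16→1→0 ⇒ 1;  out={3}∪out(1)={3,6}

Run:
[0] read 'a'  n0⇒n1  emit P6@[0:0]
[1] read 'c'  n1⇒n2
[2] read 'c'  n2⇒n8 (fail-walked)
[3] read 'a'  n8⇒n13 (fail-walked)  emit P4@[2:3],P6@[3:3]
[4] read 'a'  n13⇒n14  emit P2@[2:4],P6@[4:4]
[5] read 'b'  n14⇒n15 (fail-walked)  emit P5@[4:5]
[6] read 'a'  n15⇒n16  emit P6@[6:6]
[7] read 'b'  n16⇒n17  emit P5@[6:7]
[8] read 'a'  n17⇒n18  emit P6@[8:8]
[9] read 'a'  n18⇒n19  emit P3@[4:9],P6@[9:9]
[10] read 'a'  n19⇒n1 (fail-walked)  emit P6@[10:10]
[11] read 'c'  n1⇒n2
[12] read 'c'  n2⇒n8 (fail-walked)
[13] read 'c'  n8⇒n9
[14] read 'a'  n9⇒n10  emit P4@[13:14],P6@[14:14]
[15] read 'b'  n10⇒n11  emit P5@[14:15]
[16] read 'b'  n11⇒n12  emit P1@[11:16]
[17] read 'c'  n12⇒n7 (fail-walked)
[18] read 'a'  n7⇒n13  emit P4@[17:18],P6@[18:18]
[19] read 'c'  n13⇒n2 (fail-walked)
[20] read 'a'  n2⇒n3  emit P4@[19:20],P6@[20:20]
[21] read 'c'  n3⇒n2 (fail-walked)
[22] read 'c'  n2⇒n8 (fail-walked)
[23] read 'c'  n8⇒n9
[24] read 'a'  n9⇒n10  emit P4@[23:24],P6@[24:24]
[25] read 'b'  n10⇒n11  emit P5@[24:25]
[26] read 'b'  n11⇒n12  emit P1@[21:26]
[27] read 'b'  n12⇒n0 (fail-walked)
[28] read 'a'  n0⇒n1  emit P6@[28:28]
[29] read 'a'  n1⇒n1 (fail-walked)  emit P6@[29:29]
[30] read 'c'  n1⇒n2
[31] read 'b'  n2⇒n0 (fail-walked)
[32] read 'a'  n0⇒n1  emit P6@[32:32]
[33] read 'a'  n1⇒n1 (fail-walked)  emit P6@[33:33]
[34] read 'c'  n1⇒n2
[35] read 'a'  n2⇒n3  emit P4@[34:35],P6@[35:35]
[36] read 'a'  n3⇒n14 (fail-walked)  emit P2@[34:36],P6@[36:36]
[37] read 'c'  n14⇒n2 (fail-walked)
[38] read 'a'  n2⇒n3  emit P4@[37:38],P6@[38:38]
[39] read 'b'  n3⇒n4  emit P5@[38:39]
[40] read 'c'  n4⇒n5
[41] read 'b'  n5⇒n6  emit P0@[36:41]
[42] read 'c'  n6⇒n7 (fail-walked)
[43] read 'a'  n7⇒n13  emit P4@[42:43],P6@[43:43]
[44] read 'c'  n13⇒n2 (fail-walked)
[45] read 'a'  n2⇒n3  emit P4@[44:45],P6@[45:45]
[46] read 'a'  n3⇒n14 (fail-walked)  emit P2@[44:46],P6@[46:46]
[47] read 'c'  n14⇒n2 (fail-walked)
[48] read 'c'  n2⇒n8 (fail-walked)
[49] read 'a'  n8⇒n13 (fail-walked)  emit P4@[48:49],P6@[49:49]
[50] read 'a'  n13⇒n14  emit P2@[48:50],P6@[50:50]
[51] read 'b'  n14⇒n15 (fail-walked)  emit P5@[50:51]
[52] read 'a'  n15⇒n16  emit P6@[52:52]
[53] read 'b'  n16⇒n17  emit P5@[52:53]
[54] read 'a'  n17⇒n18  emit P6@[54:54]
[55] read 'a'  n18⇒n19  emit P3@[50:55],P6@[55:55]

All matches (sorted): [[0,6],[3,4],[3,6],[4,2],[4,6],[5,5],[6,6],[7,5],[8,6],[9,3],[9,6],[10,6],[14,4],[14,6],[15,5],[16,1],[18,4],[18,6],[20,4],[20,6],[24,4],[24,6],[25,5],[26,1],[28,6],[29,6],[32,6],[33,6],[35,4],[35,6],[36,2],[36,6],[38,4],[38,6],[39,5],[41,0],[43,4],[43,6],[45,4],[45,6],[46,2],[46,6],[49,4],[49,6],[50,2],[50,6],[51,5],[52,6],[53,5],[54,6],[55,3],[55,6]]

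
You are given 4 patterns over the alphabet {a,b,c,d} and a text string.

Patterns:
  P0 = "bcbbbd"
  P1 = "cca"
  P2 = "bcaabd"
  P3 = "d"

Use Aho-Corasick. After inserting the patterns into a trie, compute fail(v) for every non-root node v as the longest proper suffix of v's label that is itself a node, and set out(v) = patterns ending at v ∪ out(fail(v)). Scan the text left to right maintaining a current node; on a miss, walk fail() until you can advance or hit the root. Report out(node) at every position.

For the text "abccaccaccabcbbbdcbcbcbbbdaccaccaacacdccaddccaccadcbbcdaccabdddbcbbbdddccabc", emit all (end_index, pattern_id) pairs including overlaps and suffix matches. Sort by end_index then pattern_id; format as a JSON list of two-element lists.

Construct AC machine:
Trie nodes:
  0='ε' goto b→1 c→7 d→14
  1='b' goto c→2
  2='bc' goto a→10 b→3
  3='bcb' goto b→4
  4='bcbb' goto b→5
  5='bcbbb' goto d→6
  6='bcbbbd' goto ·  [P0 ends]
  7='c' goto c→8
  8='cc' goto a→9
  9='cca' goto ·  [P1 ends]
  10='bca' goto a→11
  11='bcaa' goto b→12
  12='bcaab' goto d→13
  13='bcaabd' goto ·  [P2 ends]
  14='d' goto ·  [P3 ends]

Failure links (BFS by depth):
  fail(1) 'b': from fail(0)=0 chase 'b': 0 ⇒ 0;  out=∅∪out(0)=∅
  fail(7) 'c': from fail(0)=0 chase 'c': 0 ⇒ 0;  out=∅∪out(0)=∅
  fail(14) 'd': from fail(0)=0 chase 'd': 0 ⇒ 0;  out={3}∪out(0)={3}
  fail(2) 'bc': from fail(1)=0 chase 'c': 0 ⇒ 7;  out=∅∪out(7)=∅
  fail(8) 'cc': from fail(7)=0 chase 'c': 0 ⇒ 7;  out=∅∪out(7)=∅
  fail(3) 'bcb': from fail(2)=7 chase 'b': 7→0 ⇒ 1;  out=∅∪out(1)=∅
  fail(9) 'cca': from fail(8)=7 chase 'a': 7→0 ⇒ 0;  out={1}∪out(0)={1}
  fail(10) 'bca': from fail(2)=7 chase 'a': 7→0 ⇒ 0;  out=∅∪out(0)=∅
  fail(4) 'bcbb': from fail(3)=1 chase 'b': 1→0 ⇒ 1;  out=∅∪out(1)=∅
  fail(11) 'bcaa': from fail(10)=0 chase 'a': 0 ⇒ 0;  out=∅∪out(0)=∅
  fail(5) 'bcbbb': from fail(4)=1 chase 'b': 1→0 ⇒ 1;  out=∅∪out(1)=∅
  fail(12) 'bcaab': from fail(11)=0 chase 'b': 0 ⇒ 1;  out=∅∪out(1)=∅
  fail(6) 'bcbbbd': from fail(5)=1 chase 'd': 1→0 ⇒ 14;  out={0}∪out(14)={0,3}
  fail(13) 'bcaabd': from fail(12)=1 chase 'd': 1→0 ⇒ 14;  out={2}∪out(14)={2,3}

Run:
pos 0 'a': at 0
pos 1 'b': at 1
pos 2 'c': at 2
pos 3 'c': at 8 ·f
pos 4 'a': at 9  emit P1@[2:4]
pos 5 'c': at 7 ·f
pos 6 'c': at 8
pos 7 'a': at 9  emit P1@[5:7]
pos 8 'c': at 7 ·f
pos 9 'c': at 8
pos 10 'a': at 9  emit P1@[8:10]
pos 11 'b': at 1 ·f
pos 12 'c': at 2
pos 13 'b': at 3
pos 14 'b': at 4
pos 15 'b': at 5
pos 16 'd': at 6  emit P0@[11:16],P3@[16:16]
pos 17 'c': at 7 ·f
pos 18 'b': at 1 ·f
pos 19 'c': at 2
pos 20 'b': at 3
pos 21 'c': at 2 ·f
pos 22 'b': at 3
pos 23 'b': at 4
pos 24 'b': at 5
pos 25 'd': at 6  emit P0@[20:25],P3@[25:25]
pos 26 'a': at 0 ·f
pos 27 'c': at 7
pos 28 'c': at 8
pos 29 'a': at 9  emit P1@[27:29]
pos 30 'c': at 7 ·f
pos 31 'c': at 8
pos 32 'a': at 9  emit P1@[30:32]
pos 33 'a': at 0 ·f
pos 34 'c': at 7
pos 35 'a': at 0 ·f
pos 36 'c': at 7
pos 37 'd': at 14 ·f  emit P3@[37:37]
pos 38 'c': at 7 ·f
pos 39 'c': at 8
pos 40 'a': at 9  emit P1@[38:40]
pos 41 'd': at 14 ·f  emit P3@[41:41]
pos 42 'd': at 14 ·f  emit P3@[42:42]
pos 43 'c': at 7 ·f
pos 44 'c': at 8
pos 45 'a': at 9  emit P1@[43:45]
pos 46 'c': at 7 ·f
pos 47 'c': at 8
pos 48 'a': at 9  emit P1@[46:48]
pos 49 'd': at 14 ·f  emit P3@[49:49]
pos 50 'c': at 7 ·f
pos 51 'b': at 1 ·f
pos 52 'b': at 1 ·f
pos 53 'c': at 2
pos 54 'd': at 14 ·f  emit P3@[54:54]
pos 55 'a': at 0 ·f
pos 56 'c': at 7
pos 57 'c': at 8
pos 58 'a': at 9  emit P1@[56:58]
pos 59 'b': at 1 ·f
pos 60 'd': at 14 ·f  emit P3@[60:60]
pos 61 'd': at 14 ·f  emit P3@[61:61]
pos 62 'd': at 14 ·f  emit P3@[62:62]
pos 63 'b': at 1 ·f
pos 64 'c': at 2
pos 65 'b': at 3
pos 66 'b': at 4
pos 67 'b': at 5
pos 68 'd': at 6  emit P0@[63:68],P3@[68:68]
pos 69 'd': at 14 ·f  emit P3@[69:69]
pos 70 'd': at 14 ·f  emit P3@[70:70]
pos 71 'c': at 7 ·f
pos 72 'c': at 8
pos 73 'a': at 9  emit P1@[71:73]
pos 74 'b': at 1 ·f
pos 75 'c': at 2

Result: [[4,1],[7,1],[10,1],[16,0],[16,3],[25,0],[25,3],[29,1],[32,1],[37,3],[40,1],[41,3],[42,3],[45,1],[48,1],[49,3],[54,3],[58,1],[60,3],[61,3],[62,3],[68,0],[68,3],[69,3],[70,3],[73,1]]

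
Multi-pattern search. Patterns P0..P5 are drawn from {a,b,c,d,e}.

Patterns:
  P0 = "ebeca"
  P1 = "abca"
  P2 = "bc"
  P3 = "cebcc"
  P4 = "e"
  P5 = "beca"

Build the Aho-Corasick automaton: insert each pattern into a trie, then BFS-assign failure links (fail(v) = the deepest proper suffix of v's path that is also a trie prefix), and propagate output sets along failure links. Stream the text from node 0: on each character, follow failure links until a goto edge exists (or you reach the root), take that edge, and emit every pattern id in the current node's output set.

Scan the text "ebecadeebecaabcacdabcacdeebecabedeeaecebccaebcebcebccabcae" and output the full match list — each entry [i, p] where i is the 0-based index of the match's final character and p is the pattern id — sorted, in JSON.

Build automaton:
Trie nodes:
  n0 'ε': a→6 b→10 c→12 e→1
  n1 'e': b→2  ←P4
  n2 'eb': e→3
  n3 'ebe': c→4
  n4 'ebec': a→5
  n5 'ebeca': ·  ←P0
  n6 'a': b→7
  n7 'ab': c→8
  n8 'abc': a→9
  n9 'abca': ·  ←P1
  n10 'b': c→11 e→17
  n11 'bc': ·  ←P2
  n12 'c': e→13
  n13 'ce': b→14
  n14 'ceb': c→15
  n15 'cebc': c→16
  n16 'cebcc': ·  ←P3
  n17 'be': c→18
  n18 'bec': a→19
  n19 'beca': ·  ←P5

BFS fail/out derivation:
  fail(1) 'e': from fail(0)=0 chase 'e': 0 ⇒ 0;  out={4}∪out(0)={4}
  fail(6) 'a': from fail(0)=0 chase 'a': 0 ⇒ 0;  out=∅∪out(0)=∅
  fail(10) 'b': from fail(0)=0 chase 'b': 0 ⇒ 0;  out=∅∪out(0)=∅
  fail(12) 'c': from fail(0)=0 chase 'c': 0 ⇒ 0;  out=∅∪out(0)=∅
  fail(2) 'eb': from fail(1)=0 chase 'b': 0 ⇒ 10;  out=∅∪out(10)=∅
  fail(7) 'ab': from fail(6)=0 chase 'b': 0 ⇒ 10;  out=∅∪out(10)=∅
  fail(11) 'bc': from fail(10)=0 chase 'c': 0 ⇒ 12;  out={2}∪out(12)={2}
  fail(13) 'ce': from fail(12)=0 chase 'e': 0 ⇒ 1;  out=∅∪out(1)={4}
  fail(17) 'be': from fail(10)=0 chase 'e': 0 ⇒ 1;  out=∅∪out(1)={4}
  fail(3) 'ebe': from fail(2)=10 chase 'e': 10 ⇒ 17;  out=∅∪out(17)={4}
  fail(8) 'abc': from fail(7)=10 chase 'c': 10 ⇒ 11;  out=∅∪out(11)={2}
  fail(14) 'ceb': from fail(13)=1 chase 'b': 1 ⇒ 2;  out=∅∪out(2)=∅
  fail(18) 'bec': from fail(17)=1 chase 'c': 1→0 ⇒ 12;  out=∅∪out(12)=∅
  fail(4) 'ebec': from fail(3)=17 chase 'c': 17 ⇒ 18;  out=∅∪out(18)=∅
  fail(9) 'abca': from fail(8)=11 chase 'a': 11→12→0 ⇒ 6;  out={1}∪out(6)={1}
  fail(15) 'cebc': from fail(14)=2 chase 'c': 2→10 ⇒ 11;  out=∅∪out(11)={2}
  fail(19) 'beca': from fail(18)=12 chase 'a': 12→0 ⇒ 6;  out={5}∪out(6)={5}
  fail(5) 'ebeca': from fail(4)=18 chase 'a': 18 ⇒ 19;  out={0}∪out(19)={0,5}
  fail(16) 'cebcc': from fail(15)=11 chase 'c': 11→12→0 ⇒ 12;  out={3}∪out(12)={3}

Scan:
pos 0 'e': at 1  → match P4@[0:0]
pos 1 'b': at 2
pos 2 'e': at 3  → match P4@[2:2]
pos 3 'c': at 4
pos 4 'a': at 5  → match P0@[0:4],P5@[1:4]
pos 5 'd': at 0 ·f
pos 6 'e': at 1  → match P4@[6:6]
pos 7 'e': at 1 ·f  → match P4@[7:7]
pos 8 'b': at 2
pos 9 'e': at 3  → match P4@[9:9]
pos 10 'c': at 4
pos 11 'a': at 5  → match P0@[7:11],P5@[8:11]
pos 12 'a': at 6 ·f
pos 13 'b': at 7
pos 14 'c': at 8  → match P2@[13:14]
pos 15 'a': at 9  → match P1@[12:15]
pos 16 'c': at 12 ·f
pos 17 'd': at 0 ·f
pos 18 'a': at 6
pos 19 'b': at 7
pos 20 'c': at 8  → match P2@[19:20]
pos 21 'a': at 9  → match P1@[18:21]
pos 22 'c': at 12 ·f
pos 23 'd': at 0 ·f
pos 24 'e': at 1  → match P4@[24:24]
pos 25 'e': at 1 ·f  → match P4@[25:25]
pos 26 'b': at 2
pos 27 'e': at 3  → match P4@[27:27]
pos 28 'c': at 4
pos 29 'a': at 5  → match P0@[25:29],P5@[26:29]
pos 30 'b': at 7 ·f
pos 31 'e': at 17 ·f  → match P4@[31:31]
pos 32 'd': at 0 ·f
pos 33 'e': at 1  → match P4@[33:33]
pos 34 'e': at 1 ·f  → match P4@[34:34]
pos 35 'a': at 6 ·f
pos 36 'e': at 1 ·f  → match P4@[36:36]
pos 37 'c': at 12 ·f
pos 38 'e': at 13  → match P4@[38:38]
pos 39 'b': at 14
pos 40 'c': at 15  → match P2@[39:40]
pos 41 'c': at 16  → match P3@[37:41]
pos 42 'a': at 6 ·f
pos 43 'e': at 1 ·f  → match P4@[43:43]
pos 44 'b': at 2
pos 45 'c': at 11 ·f  → match P2@[44:45]
pos 46 'e': at 13 ·f  → match P4@[46:46]
pos 47 'b': at 14
pos 48 'c': at 15  → match P2@[47:48]
pos 49 'e': at 13 ·f  → match P4@[49:49]
pos 50 'b': at 14
pos 51 'c': at 15  → match P2@[50:51]
pos 52 'c': at 16  → match P3@[48:52]
pos 53 'a': at 6 ·f
pos 54 'b': at 7
pos 55 'c': at 8  → match P2@[54:55]
pos 56 'a': at 9  → match P1@[53:56]
pos 57 'e': at 1 ·f  → match P4@[57:57]

Result: [[0,4],[2,4],[4,0],[4,5],[6,4],[7,4],[9,4],[11,0],[11,5],[14,2],[15,1],[20,2],[21,1],[24,4],[25,4],[27,4],[29,0],[29,5],[31,4],[33,4],[34,4],[36,4],[38,4],[40,2],[41,3],[43,4],[45,2],[46,4],[48,2],[49,4],[51,2],[52,3],[55,2],[56,1],[57,4]]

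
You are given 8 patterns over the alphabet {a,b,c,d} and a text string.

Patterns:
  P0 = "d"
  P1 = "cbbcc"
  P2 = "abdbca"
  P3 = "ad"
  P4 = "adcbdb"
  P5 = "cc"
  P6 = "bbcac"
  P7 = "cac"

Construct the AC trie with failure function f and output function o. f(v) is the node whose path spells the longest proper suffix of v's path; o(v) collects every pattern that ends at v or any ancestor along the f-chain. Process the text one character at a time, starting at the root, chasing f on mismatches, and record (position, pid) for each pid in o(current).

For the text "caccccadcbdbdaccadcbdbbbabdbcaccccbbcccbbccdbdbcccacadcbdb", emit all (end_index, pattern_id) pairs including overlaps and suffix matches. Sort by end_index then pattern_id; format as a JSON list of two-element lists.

Build:
Trie nodes:
  n0 'ε': a→7 b→19 c→2 d→1
  n1 'd': ·  ←P0
  n2 'c': a→24 b→3 c→18
  n3 'cb': b→4
  n4 'cbb': c→5
  n5 'cbbc': c→6
  n6 'cbbcc': ·  ←P1
  n7 'a': b→8 d→13
  n8 'ab': d→9
  n9 'abd': b→10
  n10 'abdb': c→11
  n11 'abdbc': a→12
  n12 'abdbca': ·  ←P2
  n13 'ad': c→14  ←P3
  n14 'adc': b→15
  n15 'adcb': d→16
  n16 'adcbd': b→17
  n17 'adcbdb': ·  ←P4
  n18 'cc': ·  ←P5
  n19 'b': b→20
  n20 'bb': c→21
  n21 'bbc': a→22
  n22 'bbca': c→23
  n23 'bbcac': ·  ←P6
  n24 'ca': c→25
  n25 'cac': ·  ←P7

BFS fail/out derivation:
  fail(1) 'd': from fail(0)=0 chase 'd': 0 ⇒ 0;  out={0}∪out(0)={0}
  fail(2) 'c': from fail(0)=0 chase 'c': 0 ⇒ 0;  out=∅∪out(0)=∅
  fail(7) 'a': from fail(0)=0 chase 'a': 0 ⇒ 0;  out=∅∪out(0)=∅
  fail(19) 'b': from fail(0)=0 chase 'b': 0 ⇒ 0;  out=∅∪out(0)=∅
  fail(3) 'cb': from fail(2)=0 chase 'b': 0 ⇒ 19;  out=∅∪out(19)=∅
  fail(8) 'ab': from fail(7)=0 chase 'b': 0 ⇒ 19;  out=∅∪out(19)=∅
  fail(13) 'ad': from fail(7)=0 chase 'd': 0 ⇒ 1;  out={3}∪out(1)={0,3}
  fail(18) 'cc': from fail(2)=0 chase 'c': 0 ⇒ 2;  out={5}∪out(2)={5}
  fail(20) 'bb': from fail(19)=0 chase 'b': 0 ⇒ 19;  out=∅∪out(19)=∅
  fail(24) 'ca': from fail(2)=0 chase 'a': 0 ⇒ 7;  out=∅∪out(7)=∅
  fail(4) 'cbb': from fail(3)=19 chase 'b': 19 ⇒ 20;  out=∅∪out(20)=∅
  fail(9) 'abd': from fail(8)=19 chase 'd': 19→0 ⇒ 1;  out=∅∪out(1)={0}
  fail(14) 'adc': from fail(13)=1 chase 'c': 1→0 ⇒ 2;  out=∅∪out(2)=∅
  fail(21) 'bbc': from fail(20)=19 chase 'c': 19→0 ⇒ 2;  out=∅∪out(2)=∅
  fail(25) 'cac': from fail(24)=7 chase 'c': 7→0 ⇒ 2;  out={7}∪out(2)={7}
  fail(5) 'cbbc': from fail(4)=20 chase 'c': 20 ⇒ 21;  out=∅∪out(21)=∅
  fail(10) 'abdb': from fail(9)=1 chase 'b': 1→0 ⇒ 19;  out=∅∪out(19)=∅
  fail(15) 'adcb': from fail(14)=2 chase 'b': 2 ⇒ 3;  out=∅∪out(3)=∅
  fail(22) 'bbca': from fail(21)=2 chase 'a': 2 ⇒ 24;  out=∅∪out(24)=∅
  fail(6) 'cbbcc': from fail(5)=21 chase 'c': 21→2 ⇒ 18;  out={1}∪out(18)={1,5}
  fail(11) 'abdbc': from fail(10)=19 chase 'c': 19→0 ⇒ 2;  out=∅∪out(2)=∅
  fail(16) 'adcbd': from fail(15)=3 chase 'd': 3→19→0 ⇒ 1;  out=∅∪out(1)={0}
  fail(23) 'bbcac': from fail(22)=24 chase 'c': 24 ⇒ 25;  out={6}∪out(25)={6,7}
  fail(12) 'abdbca': from fail(11)=2 chase 'a': 2 ⇒ 24;  out={2}∪out(24)={2}
  fail(17) 'adcbdb': from fail(16)=1 chase 'b': 1→0 ⇒ 19;  out={4}∪out(19)={4}

Run:
[0] read 'c'  n0⇒n2
[1] read 'a'  n2⇒n24
[2] read 'c'  n24⇒n25  ** P7@[0:2]
[3] read 'c'  n25⇒n18 (via fail)  ** P5@[2:3]
[4] read 'c'  n18⇒n18 (via fail)  ** P5@[3:4]
[5] read 'c'  n18⇒n18 (via fail)  ** P5@[4:5]
[6] read 'a'  n18⇒n24 (via fail)
[7] read 'd'  n24⇒n13 (via fail)  ** P0@[7:7],P3@[6:7]
[8] read 'c'  n13⇒n14
[9] read 'b'  n14⇒n15
[10] read 'd'  n15⇒n16  ** P0@[10:10]
[11] read 'b'  n16⇒n17  ** P4@[6:11]
[12] read 'd'  n17⇒n1 (via fail)  ** P0@[12:12]
[13] read 'a'  n1⇒n7 (via fail)
[14] read 'c'  n7⇒n2 (via fail)
[15] read 'c'  n2⇒n18  ** P5@[14:15]
[16] read 'a'  n18⇒n24 (via fail)
[17] read 'd'  n24⇒n13 (via fail)  ** P0@[17:17],P3@[16:17]
[18] read 'c'  n13⇒n14
[19] read 'b'  n14⇒n15
[20] read 'd'  n15⇒n16  ** P0@[20:20]
[21] read 'b'  n16⇒n17  ** P4@[16:21]
[22] read 'b'  n17⇒n20 (via fail)
[23] read 'b'  n20⇒n20 (via fail)
[24] read 'a'  n20⇒n7 (via fail)
[25] read 'b'  n7⇒n8
[26] read 'd'  n8⇒n9  ** P0@[26:26]
[27] read 'b'  n9⇒n10
[28] read 'c'  n10⇒n11
[29] read 'a'  n11⇒n12  ** P2@[24:29]
[30] read 'c'  n12⇒n25 (via fail)  ** P7@[28:30]
[31] read 'c'  n25⇒n18 (via fail)  ** P5@[30:31]
[32] read 'c'  n18⇒n18 (via fail)  ** P5@[31:32]
[33] read 'c'  n18⇒n18 (via fail)  ** P5@[32:33]
[34] read 'b'  n18⇒n3 (via fail)
[35] read 'b'  n3⇒n4
[36] read 'c'  n4⇒n5
[37] read 'c'  n5⇒n6  ** P1@[33:37],P5@[36:37]
[38] read 'c'  n6⇒n18 (via fail)  ** P5@[37:38]
[39] read 'b'  n18⇒n3 (via fail)
[40] read 'b'  n3⇒n4
[41] read 'c'  n4⇒n5
[42] read 'c'  n5⇒n6  ** P1@[38:42],P5@[41:42]
[43] read 'd'  n6⇒n1 (via fail)  ** P0@[43:43]
[44] read 'b'  n1⇒n19 (via fail)
[45] read 'd'  n19⇒n1 (via fail)  ** P0@[45:45]
[46] read 'b'  n1⇒n19 (via fail)
[47] read 'c'  n19⇒n2 (via fail)
[48] read 'c'  n2⇒n18  ** P5@[47:48]
[49] read 'c'  n18⇒n18 (via fail)  ** P5@[48:49]
[50] read 'a'  n18⇒n24 (via fail)
[51] read 'c'  n24⇒n25  ** P7@[49:51]
[52] read 'a'  n25⇒n24 (via fail)
[53] read 'd'  n24⇒n13 (via fail)  ** P0@[53:53],P3@[52:53]
[54] read 'c'  n13⇒n14
[55] read 'b'  n14⇒n15
[56] read 'd'  n15⇒n16  ** P0@[56:56]
[57] read 'b'  n16⇒n17  ** P4@[52:57]

All matches (sorted): [[2,7],[3,5],[4,5],[5,5],[7,0],[7,3],[10,0],[11,4],[12,0],[15,5],[17,0],[17,3],[20,0],[21,4],[26,0],[29,2],[30,7],[31,5],[32,5],[33,5],[37,1],[37,5],[38,5],[42,1],[42,5],[43,0],[45,0],[48,5],[49,5],[51,7],[53,0],[53,3],[56,0],[57,4]]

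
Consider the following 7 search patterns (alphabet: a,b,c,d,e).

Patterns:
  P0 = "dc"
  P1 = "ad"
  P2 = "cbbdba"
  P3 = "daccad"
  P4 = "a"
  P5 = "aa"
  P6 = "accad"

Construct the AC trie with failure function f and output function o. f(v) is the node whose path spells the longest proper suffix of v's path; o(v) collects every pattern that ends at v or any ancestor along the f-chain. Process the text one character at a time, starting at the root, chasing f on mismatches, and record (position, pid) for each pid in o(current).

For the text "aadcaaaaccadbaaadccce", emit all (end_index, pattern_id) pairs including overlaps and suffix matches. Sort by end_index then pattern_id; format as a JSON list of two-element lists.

Build automaton:
Trie (insert patterns):
  0='ε' goto a→3 c→5 d→1
  1='d' goto a→11 c→2
  2='dc' goto ·  ←P0
  3='a' goto a→16 c→17 d→4  ←P4
  4='ad' goto ·  ←P1
  5='c' goto b→6
  6='cb' goto b→7
  7='cbb' goto d→8
  8='cbbd' goto b→9
  9='cbbdb' goto a→10
  10='cbbdba' goto ·  ←P2
  11='da' goto c→12
  12='dac' goto c→13
  13='dacc' goto a→14
  14='dacca' goto d→15
  15='daccad' goto ·  ←P3
  16='aa' goto ·  ←P5
  17='ac' goto c→18
  18='acc' goto a→19
  19='acca' goto d→20
  20='accad' goto ·  ←P6

Failure links (BFS by depth):
  fail(1) 'd': from fail(0)=0 chase 'd': 0 ⇒ 0;  out=∅∪out(0)=∅
  fail(3) 'a': from fail(0)=0 chase 'a': 0 ⇒ 0;  out={4}∪out(0)={4}
  fail(5) 'c': from fail(0)=0 chase 'c': 0 ⇒ 0;  out=∅∪out(0)=∅
  fail(2) 'dc': from fail(1)=0 chase 'c': 0 ⇒ 5;  out={0}∪out(5)={0}
  fail(4) 'ad': from fail(3)=0 chase 'd': 0 ⇒ 1;  out={1}∪out(1)={1}
  fail(6) 'cb': from fail(5)=0 chase 'b': 0 ⇒ 0;  out=∅∪out(0)=∅
  fail(11) 'da': from fail(1)=0 chase 'a': 0 ⇒ 3;  out=∅∪out(3)={4}
  fail(16) 'aa': from fail(3)=0 chase 'a': 0 ⇒ 3;  out={5}∪out(3)={4,5}
  fail(17) 'ac': from fail(3)=0 chase 'c': 0 ⇒ 5;  out=∅∪out(5)=∅
  fail(7) 'cbb': from fail(6)=0 chase 'b': 0 ⇒ 0;  out=∅∪out(0)=∅
  fail(12) 'dac': from fail(11)=3 chase 'c': 3 ⇒ 17;  out=∅∪out(17)=∅
  fail(18) 'acc': from fail(17)=5 chase 'c': 5→0 ⇒ 5;  out=∅∪out(5)=∅
  fail(8) 'cbbd': from fail(7)=0 chase 'd': 0 ⇒ 1;  out=∅∪out(1)=∅
  fail(13) 'dacc': from fail(12)=17 chase 'c': 17 ⇒ 18;  out=∅∪out(18)=∅
  fail(19) 'acca': from fail(18)=5 chase 'a': 5→0 ⇒ 3;  out=∅∪out(3)={4}
  fail(9) 'cbbdb': from fail(8)=1 chase 'b': 1→0 ⇒ 0;  out=∅∪out(0)=∅
  fail(14) 'dacca': from fail(13)=18 chase 'a': 18 ⇒ 19;  out=∅∪out(19)={4}
  fail(20) 'accad': from fail(19)=3 chase 'd': 3 ⇒ 4;  out={6}∪out(4)={1,6}
  fail(10) 'cbbdba': from fail(9)=0 chase 'a': 0 ⇒ 3;  out={2}∪out(3)={2,4}
  fail(15) 'daccad': from fail(14)=19 chase 'd': 19 ⇒ 20;  out={3}∪out(20)={1,3,6}

Run:
pos 0 'a': at 3  ** P4@[0:0]
pos 1 'a': at 16  ** P4@[1:1],P5@[0:1]
pos 2 'd': at 4 ·f  ** P1@[1:2]
pos 3 'c': at 2 ·f  ** P0@[2:3]
pos 4 'a': at 3 ·f  ** P4@[4:4]
pos 5 'a': at 16  ** P4@[5:5],P5@[4:5]
pos 6 'a': at 16 ·f  ** P4@[6:6],P5@[5:6]
pos 7 'a': at 16 ·f  ** P4@[7:7],P5@[6:7]
pos 8 'c': at 17 ·f
pos 9 'c': at 18
pos 10 'a': at 19  ** P4@[10:10]
pos 11 'd': at 20  ** P1@[10:11],P6@[7:11]
pos 12 'b': at 0 ·f
pos 13 'a': at 3  ** P4@[13:13]
pos 14 'a': at 16  ** P4@[14:14],P5@[13:14]
pos 15 'a': at 16 ·f  ** P4@[15:15],P5@[14:15]
pos 16 'd': at 4 ·f  ** P1@[15:16]
pos 17 'c': at 2 ·f  ** P0@[16:17]
pos 18 'c': at 5 ·f
pos 19 'c': at 5 ·f
pos 20 'e': at 0 ·f

Result: [[0,4],[1,4],[1,5],[2,1],[3,0],[4,4],[5,4],[5,5],[6,4],[6,5],[7,4],[7,5],[10,4],[11,1],[11,6],[13,4],[14,4],[14,5],[15,4],[15,5],[16,1],[17,0]]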